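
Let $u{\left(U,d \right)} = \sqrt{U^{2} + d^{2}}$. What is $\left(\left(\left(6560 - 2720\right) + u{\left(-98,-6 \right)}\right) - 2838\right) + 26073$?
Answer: $27075 + 2 \sqrt{2410} \approx 27173.0$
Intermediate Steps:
$\left(\left(\left(6560 - 2720\right) + u{\left(-98,-6 \right)}\right) - 2838\right) + 26073 = \left(\left(\left(6560 - 2720\right) + \sqrt{\left(-98\right)^{2} + \left(-6\right)^{2}}\right) - 2838\right) + 26073 = \left(\left(3840 + \sqrt{9604 + 36}\right) - 2838\right) + 26073 = \left(\left(3840 + \sqrt{9640}\right) - 2838\right) + 26073 = \left(\left(3840 + 2 \sqrt{2410}\right) - 2838\right) + 26073 = \left(1002 + 2 \sqrt{2410}\right) + 26073 = 27075 + 2 \sqrt{2410}$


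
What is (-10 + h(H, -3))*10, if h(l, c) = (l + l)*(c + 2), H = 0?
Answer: -100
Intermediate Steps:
h(l, c) = 2*l*(2 + c) (h(l, c) = (2*l)*(2 + c) = 2*l*(2 + c))
(-10 + h(H, -3))*10 = (-10 + 2*0*(2 - 3))*10 = (-10 + 2*0*(-1))*10 = (-10 + 0)*10 = -10*10 = -100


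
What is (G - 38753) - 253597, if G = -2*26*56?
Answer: -295262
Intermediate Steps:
G = -2912 (G = -52*56 = -2912)
(G - 38753) - 253597 = (-2912 - 38753) - 253597 = -41665 - 253597 = -295262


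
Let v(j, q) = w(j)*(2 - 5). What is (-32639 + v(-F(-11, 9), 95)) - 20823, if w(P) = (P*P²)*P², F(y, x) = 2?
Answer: -53366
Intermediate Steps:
w(P) = P⁵ (w(P) = P³*P² = P⁵)
v(j, q) = -3*j⁵ (v(j, q) = j⁵*(2 - 5) = j⁵*(-3) = -3*j⁵)
(-32639 + v(-F(-11, 9), 95)) - 20823 = (-32639 - 3*(-1*2)⁵) - 20823 = (-32639 - 3*(-2)⁵) - 20823 = (-32639 - 3*(-32)) - 20823 = (-32639 + 96) - 20823 = -32543 - 20823 = -53366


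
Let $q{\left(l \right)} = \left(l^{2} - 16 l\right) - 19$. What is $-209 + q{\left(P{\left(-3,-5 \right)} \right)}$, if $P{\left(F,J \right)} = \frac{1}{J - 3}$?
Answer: $- \frac{14463}{64} \approx -225.98$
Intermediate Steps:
$P{\left(F,J \right)} = \frac{1}{-3 + J}$
$q{\left(l \right)} = -19 + l^{2} - 16 l$
$-209 + q{\left(P{\left(-3,-5 \right)} \right)} = -209 - \left(19 - \frac{1}{\left(-3 - 5\right)^{2}} + \frac{16}{-3 - 5}\right) = -209 - \left(19 - 2 - \frac{1}{64}\right) = -209 - \left(17 - \frac{1}{64}\right) = -209 + \left(-19 + \frac{1}{64} + 2\right) = -209 - \frac{1087}{64} = - \frac{14463}{64}$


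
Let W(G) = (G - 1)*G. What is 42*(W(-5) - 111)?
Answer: -3402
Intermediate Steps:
W(G) = G*(-1 + G) (W(G) = (-1 + G)*G = G*(-1 + G))
42*(W(-5) - 111) = 42*(-5*(-1 - 5) - 111) = 42*(-5*(-6) - 111) = 42*(30 - 111) = 42*(-81) = -3402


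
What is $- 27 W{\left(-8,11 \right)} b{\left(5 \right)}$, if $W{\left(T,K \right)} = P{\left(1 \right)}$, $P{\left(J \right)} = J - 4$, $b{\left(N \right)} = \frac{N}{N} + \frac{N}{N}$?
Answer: $162$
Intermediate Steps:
$b{\left(N \right)} = 2$ ($b{\left(N \right)} = 1 + 1 = 2$)
$P{\left(J \right)} = -4 + J$
$W{\left(T,K \right)} = -3$ ($W{\left(T,K \right)} = -4 + 1 = -3$)
$- 27 W{\left(-8,11 \right)} b{\left(5 \right)} = \left(-27\right) \left(-3\right) 2 = 81 \cdot 2 = 162$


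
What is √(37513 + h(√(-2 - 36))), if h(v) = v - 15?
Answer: √(37498 + I*√38) ≈ 193.64 + 0.016*I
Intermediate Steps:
h(v) = -15 + v
√(37513 + h(√(-2 - 36))) = √(37513 + (-15 + √(-2 - 36))) = √(37513 + (-15 + √(-38))) = √(37513 + (-15 + I*√38)) = √(37498 + I*√38)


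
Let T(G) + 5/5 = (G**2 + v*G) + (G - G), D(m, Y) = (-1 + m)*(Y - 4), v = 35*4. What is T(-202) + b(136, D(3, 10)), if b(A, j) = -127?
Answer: 12396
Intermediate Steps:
v = 140
D(m, Y) = (-1 + m)*(-4 + Y)
T(G) = -1 + G**2 + 140*G (T(G) = -1 + ((G**2 + 140*G) + (G - G)) = -1 + ((G**2 + 140*G) + 0) = -1 + (G**2 + 140*G) = -1 + G**2 + 140*G)
T(-202) + b(136, D(3, 10)) = (-1 + (-202)**2 + 140*(-202)) - 127 = (-1 + 40804 - 28280) - 127 = 12523 - 127 = 12396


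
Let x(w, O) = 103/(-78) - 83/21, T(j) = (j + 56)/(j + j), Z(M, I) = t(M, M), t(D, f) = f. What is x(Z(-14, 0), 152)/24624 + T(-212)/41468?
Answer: -216618071/1055315151072 ≈ -0.00020526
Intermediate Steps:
Z(M, I) = M
T(j) = (56 + j)/(2*j) (T(j) = (56 + j)/((2*j)) = (56 + j)*(1/(2*j)) = (56 + j)/(2*j))
x(w, O) = -2879/546 (x(w, O) = 103*(-1/78) - 83*1/21 = -103/78 - 83/21 = -2879/546)
x(Z(-14, 0), 152)/24624 + T(-212)/41468 = -2879/546/24624 + ((1/2)*(56 - 212)/(-212))/41468 = -2879/546*1/24624 + ((1/2)*(-1/212)*(-156))*(1/41468) = -2879/13444704 + (39/106)*(1/41468) = -2879/13444704 + 39/4395608 = -216618071/1055315151072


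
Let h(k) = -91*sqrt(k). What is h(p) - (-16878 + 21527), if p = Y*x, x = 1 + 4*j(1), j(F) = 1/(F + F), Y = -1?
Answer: -4649 - 91*I*sqrt(3) ≈ -4649.0 - 157.62*I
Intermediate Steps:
j(F) = 1/(2*F)
x = 3 (x = 1 + 4*((1/2)/1) = 1 + 4*((1/2)*1) = 1 + 4*(1/2) = 1 + 2 = 3)
p = -3 (p = -1*3 = -3)
h(p) - (-16878 + 21527) = -91*I*sqrt(3) - (-16878 + 21527) = -91*I*sqrt(3) - 1*4649 = -91*I*sqrt(3) - 4649 = -4649 - 91*I*sqrt(3)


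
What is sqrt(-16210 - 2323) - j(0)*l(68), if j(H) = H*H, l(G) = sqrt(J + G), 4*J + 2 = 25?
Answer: I*sqrt(18533) ≈ 136.14*I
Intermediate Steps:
J = 23/4 (J = -1/2 + (1/4)*25 = -1/2 + 25/4 = 23/4 ≈ 5.7500)
l(G) = sqrt(23/4 + G)
j(H) = H**2
sqrt(-16210 - 2323) - j(0)*l(68) = sqrt(-16210 - 2323) - 0**2*sqrt(23 + 4*68)/2 = sqrt(-18533) - 0*sqrt(23 + 272)/2 = I*sqrt(18533) - 0*sqrt(295)/2 = I*sqrt(18533) - 1*0 = I*sqrt(18533) + 0 = I*sqrt(18533)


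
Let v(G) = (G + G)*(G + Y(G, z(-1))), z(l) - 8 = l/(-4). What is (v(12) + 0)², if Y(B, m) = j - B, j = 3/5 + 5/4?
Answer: 49284/25 ≈ 1971.4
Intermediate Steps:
z(l) = 8 - l/4 (z(l) = 8 + l/(-4) = 8 + l*(-¼) = 8 - l/4)
j = 37/20 (j = 3*(⅕) + 5*(¼) = ⅗ + 5/4 = 37/20 ≈ 1.8500)
Y(B, m) = 37/20 - B
v(G) = 37*G/10 (v(G) = (G + G)*(G + (37/20 - G)) = (2*G)*(37/20) = 37*G/10)
(v(12) + 0)² = ((37/10)*12 + 0)² = (222/5 + 0)² = (222/5)² = 49284/25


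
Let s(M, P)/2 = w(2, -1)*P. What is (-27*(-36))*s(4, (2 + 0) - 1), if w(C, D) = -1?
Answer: -1944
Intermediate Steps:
s(M, P) = -2*P (s(M, P) = 2*(-P) = -2*P)
(-27*(-36))*s(4, (2 + 0) - 1) = (-27*(-36))*(-2*((2 + 0) - 1)) = 972*(-2*(2 - 1)) = 972*(-2*1) = 972*(-2) = -1944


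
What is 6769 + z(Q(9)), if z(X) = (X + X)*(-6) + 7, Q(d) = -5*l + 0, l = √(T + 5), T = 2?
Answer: 6776 + 60*√7 ≈ 6934.7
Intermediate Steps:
l = √7 (l = √(2 + 5) = √7 ≈ 2.6458)
Q(d) = -5*√7 (Q(d) = -5*√7 + 0 = -5*√7)
z(X) = 7 - 12*X (z(X) = (2*X)*(-6) + 7 = -12*X + 7 = 7 - 12*X)
6769 + z(Q(9)) = 6769 + (7 - (-60)*√7) = 6769 + (7 + 60*√7) = 6776 + 60*√7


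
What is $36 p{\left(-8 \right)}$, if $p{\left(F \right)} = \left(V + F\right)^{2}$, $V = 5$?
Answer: $324$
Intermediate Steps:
$p{\left(F \right)} = \left(5 + F\right)^{2}$
$36 p{\left(-8 \right)} = 36 \left(5 - 8\right)^{2} = 36 \left(-3\right)^{2} = 36 \cdot 9 = 324$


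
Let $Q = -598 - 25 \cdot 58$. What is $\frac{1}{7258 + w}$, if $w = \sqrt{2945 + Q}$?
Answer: $\frac{7258}{52677667} - \frac{\sqrt{897}}{52677667} \approx 0.00013721$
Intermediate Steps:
$Q = -2048$ ($Q = -598 - 1450 = -2048$)
$w = \sqrt{897}$ ($w = \sqrt{2945 - 2048} = \sqrt{897} \approx 29.95$)
$\frac{1}{7258 + w} = \frac{1}{7258 + \sqrt{897}}$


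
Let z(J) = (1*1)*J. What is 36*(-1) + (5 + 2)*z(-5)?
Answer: -71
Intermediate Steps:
z(J) = J (z(J) = 1*J = J)
36*(-1) + (5 + 2)*z(-5) = 36*(-1) + (5 + 2)*(-5) = -36 + 7*(-5) = -36 - 35 = -71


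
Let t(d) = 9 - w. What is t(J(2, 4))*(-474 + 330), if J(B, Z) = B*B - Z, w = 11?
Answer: 288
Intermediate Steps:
J(B, Z) = B² - Z
t(d) = -2 (t(d) = 9 - 1*11 = 9 - 11 = -2)
t(J(2, 4))*(-474 + 330) = -2*(-474 + 330) = -2*(-144) = 288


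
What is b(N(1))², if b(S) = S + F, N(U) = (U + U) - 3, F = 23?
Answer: 484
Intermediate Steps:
N(U) = -3 + 2*U (N(U) = 2*U - 3 = -3 + 2*U)
b(S) = 23 + S (b(S) = S + 23 = 23 + S)
b(N(1))² = (23 + (-3 + 2*1))² = (23 + (-3 + 2))² = (23 - 1)² = 22² = 484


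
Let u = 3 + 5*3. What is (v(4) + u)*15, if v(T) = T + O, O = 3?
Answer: 375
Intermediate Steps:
u = 18 (u = 3 + 15 = 18)
v(T) = 3 + T (v(T) = T + 3 = 3 + T)
(v(4) + u)*15 = ((3 + 4) + 18)*15 = (7 + 18)*15 = 25*15 = 375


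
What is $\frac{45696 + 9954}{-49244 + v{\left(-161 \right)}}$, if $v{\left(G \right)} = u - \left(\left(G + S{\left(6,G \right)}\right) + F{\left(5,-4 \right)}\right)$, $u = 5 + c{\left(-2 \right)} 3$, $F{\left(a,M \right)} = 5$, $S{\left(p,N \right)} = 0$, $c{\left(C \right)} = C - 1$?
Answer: $- \frac{9275}{8182} \approx -1.1336$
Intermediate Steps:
$c{\left(C \right)} = -1 + C$
$u = -4$ ($u = 5 + \left(-1 - 2\right) 3 = 5 - 9 = -4$)
$v{\left(G \right)} = -9 - G$ ($v{\left(G \right)} = -4 - \left(\left(G + 0\right) + 5\right) = -4 - \left(G + 5\right) = -4 - \left(5 + G\right) = -9 - G$)
$\frac{45696 + 9954}{-49244 + v{\left(-161 \right)}} = \frac{45696 + 9954}{-49244 - -152} = \frac{55650}{-49244 + \left(-9 + 161\right)} = \frac{55650}{-49244 + 152} = \frac{55650}{-49092} = 55650 \left(- \frac{1}{49092}\right) = - \frac{9275}{8182}$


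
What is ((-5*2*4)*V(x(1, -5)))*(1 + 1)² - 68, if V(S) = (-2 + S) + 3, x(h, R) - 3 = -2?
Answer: -388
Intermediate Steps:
x(h, R) = 1 (x(h, R) = 3 - 2 = 1)
V(S) = 1 + S
((-5*2*4)*V(x(1, -5)))*(1 + 1)² - 68 = ((-5*2*4)*(1 + 1))*(1 + 1)² - 68 = (-10*4*2)*2² - 68 = -40*2*4 - 68 = -80*4 - 68 = -320 - 68 = -388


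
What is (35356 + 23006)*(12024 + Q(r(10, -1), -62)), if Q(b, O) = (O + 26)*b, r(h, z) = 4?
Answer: 693340560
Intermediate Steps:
Q(b, O) = b*(26 + O) (Q(b, O) = (26 + O)*b = b*(26 + O))
(35356 + 23006)*(12024 + Q(r(10, -1), -62)) = (35356 + 23006)*(12024 + 4*(26 - 62)) = 58362*(12024 + 4*(-36)) = 58362*(12024 - 144) = 58362*11880 = 693340560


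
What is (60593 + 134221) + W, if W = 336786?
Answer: 531600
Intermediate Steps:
(60593 + 134221) + W = (60593 + 134221) + 336786 = 194814 + 336786 = 531600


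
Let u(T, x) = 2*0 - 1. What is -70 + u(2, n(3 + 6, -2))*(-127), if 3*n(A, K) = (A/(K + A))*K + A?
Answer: 57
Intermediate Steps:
n(A, K) = A/3 + A*K/(3*(A + K)) (n(A, K) = ((A/(K + A))*K + A)/3 = ((A/(A + K))*K + A)/3 = (A*K/(A + K) + A)/3 = (A + A*K/(A + K))/3 = A/3 + A*K/(3*(A + K)))
u(T, x) = -1 (u(T, x) = 0 - 1 = -1)
-70 + u(2, n(3 + 6, -2))*(-127) = -70 - 1*(-127) = -70 + 127 = 57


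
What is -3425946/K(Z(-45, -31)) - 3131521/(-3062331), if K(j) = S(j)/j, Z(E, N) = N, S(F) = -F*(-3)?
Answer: -3497123748521/3062331 ≈ -1.1420e+6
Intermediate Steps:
S(F) = 3*F
K(j) = 3 (K(j) = (3*j)/j = 3)
-3425946/K(Z(-45, -31)) - 3131521/(-3062331) = -3425946/3 - 3131521/(-3062331) = -3425946*1/3 - 3131521*(-1/3062331) = -1141982 + 3131521/3062331 = -3497123748521/3062331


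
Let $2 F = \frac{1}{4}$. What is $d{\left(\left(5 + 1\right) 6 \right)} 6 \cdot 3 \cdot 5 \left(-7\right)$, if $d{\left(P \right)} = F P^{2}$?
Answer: $-102060$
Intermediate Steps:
$F = \frac{1}{8}$ ($F = \frac{1}{2 \cdot 4} = \frac{1}{2} \cdot \frac{1}{4} = \frac{1}{8} \approx 0.125$)
$d{\left(P \right)} = \frac{P^{2}}{8}$
$d{\left(\left(5 + 1\right) 6 \right)} 6 \cdot 3 \cdot 5 \left(-7\right) = \frac{\left(\left(5 + 1\right) 6\right)^{2}}{8} \cdot 6 \cdot 3 \cdot 5 \left(-7\right) = \frac{\left(6 \cdot 6\right)^{2}}{8} \cdot 18 \cdot 5 \left(-7\right) = \frac{36^{2}}{8} \cdot 90 \left(-7\right) = \frac{1}{8} \cdot 1296 \cdot 90 \left(-7\right) = 162 \cdot 90 \left(-7\right) = 14580 \left(-7\right) = -102060$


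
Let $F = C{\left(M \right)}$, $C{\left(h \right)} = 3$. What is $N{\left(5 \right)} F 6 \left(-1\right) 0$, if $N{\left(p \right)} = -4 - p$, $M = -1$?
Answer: $0$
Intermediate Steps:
$F = 3$
$N{\left(5 \right)} F 6 \left(-1\right) 0 = \left(-4 - 5\right) 3 \cdot 6 \left(-1\right) 0 = \left(-4 - 5\right) 3 \left(\left(-6\right) 0\right) = \left(-9\right) 3 \cdot 0 = \left(-27\right) 0 = 0$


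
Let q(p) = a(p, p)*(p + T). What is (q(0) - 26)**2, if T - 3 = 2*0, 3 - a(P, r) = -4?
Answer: 25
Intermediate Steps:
a(P, r) = 7 (a(P, r) = 3 - 1*(-4) = 3 + 4 = 7)
T = 3 (T = 3 + 2*0 = 3 + 0 = 3)
q(p) = 21 + 7*p (q(p) = 7*(p + 3) = 7*(3 + p) = 21 + 7*p)
(q(0) - 26)**2 = ((21 + 7*0) - 26)**2 = ((21 + 0) - 26)**2 = (21 - 26)**2 = (-5)**2 = 25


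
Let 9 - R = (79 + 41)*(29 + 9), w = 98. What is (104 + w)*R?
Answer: -919302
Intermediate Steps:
R = -4551 (R = 9 - (79 + 41)*(29 + 9) = 9 - 120*38 = 9 - 1*4560 = 9 - 4560 = -4551)
(104 + w)*R = (104 + 98)*(-4551) = 202*(-4551) = -919302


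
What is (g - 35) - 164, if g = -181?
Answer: -380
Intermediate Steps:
(g - 35) - 164 = (-181 - 35) - 164 = -216 - 164 = -380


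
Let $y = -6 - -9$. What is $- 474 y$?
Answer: $-1422$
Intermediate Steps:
$y = 3$ ($y = -6 + 9 = 3$)
$- 474 y = \left(-474\right) 3 = -1422$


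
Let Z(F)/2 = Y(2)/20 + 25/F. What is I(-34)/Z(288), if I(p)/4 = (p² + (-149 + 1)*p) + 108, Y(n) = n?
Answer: 18132480/269 ≈ 67407.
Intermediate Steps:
I(p) = 432 - 592*p + 4*p² (I(p) = 4*((p² + (-149 + 1)*p) + 108) = 4*((p² - 148*p) + 108) = 4*(108 + p² - 148*p) = 432 - 592*p + 4*p²)
Z(F) = ⅕ + 50/F (Z(F) = 2*(2/20 + 25/F) = 2*(2*(1/20) + 25/F) = 2*(⅒ + 25/F) = ⅕ + 50/F)
I(-34)/Z(288) = (432 - 592*(-34) + 4*(-34)²)/(((⅕)*(250 + 288)/288)) = (432 + 20128 + 4*1156)/(((⅕)*(1/288)*538)) = (432 + 20128 + 4624)/(269/720) = 25184*(720/269) = 18132480/269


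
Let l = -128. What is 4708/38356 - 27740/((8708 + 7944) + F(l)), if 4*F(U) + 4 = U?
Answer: -246438297/159359591 ≈ -1.5464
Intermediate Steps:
F(U) = -1 + U/4
4708/38356 - 27740/((8708 + 7944) + F(l)) = 4708/38356 - 27740/((8708 + 7944) + (-1 + (1/4)*(-128))) = 4708*(1/38356) - 27740/(16652 + (-1 - 32)) = 1177/9589 - 27740/(16652 - 33) = 1177/9589 - 27740/16619 = -246438297/159359591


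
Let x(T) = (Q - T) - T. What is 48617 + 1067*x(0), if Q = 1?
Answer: 49684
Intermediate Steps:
x(T) = 1 - 2*T (x(T) = (1 - T) - T = 1 - 2*T)
48617 + 1067*x(0) = 48617 + 1067*(1 - 2*0) = 48617 + 1067*(1 + 0) = 48617 + 1067*1 = 48617 + 1067 = 49684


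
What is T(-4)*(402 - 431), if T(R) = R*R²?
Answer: 1856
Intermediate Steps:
T(R) = R³
T(-4)*(402 - 431) = (-4)³*(402 - 431) = -64*(-29) = 1856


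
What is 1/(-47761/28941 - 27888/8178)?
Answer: -39446583/199616011 ≈ -0.19761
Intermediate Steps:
1/(-47761/28941 - 27888/8178) = 1/(-47761*1/28941 - 27888*1/8178) = 1/(-47761/28941 - 4648/1363) = 1/(-199616011/39446583) = -39446583/199616011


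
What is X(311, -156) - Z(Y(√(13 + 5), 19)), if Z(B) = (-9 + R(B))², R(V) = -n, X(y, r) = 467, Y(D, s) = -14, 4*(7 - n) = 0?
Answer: 211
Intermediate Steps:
n = 7 (n = 7 - ¼*0 = 7 + 0 = 7)
R(V) = -7 (R(V) = -1*7 = -7)
Z(B) = 256 (Z(B) = (-9 - 7)² = (-16)² = 256)
X(311, -156) - Z(Y(√(13 + 5), 19)) = 467 - 1*256 = 467 - 256 = 211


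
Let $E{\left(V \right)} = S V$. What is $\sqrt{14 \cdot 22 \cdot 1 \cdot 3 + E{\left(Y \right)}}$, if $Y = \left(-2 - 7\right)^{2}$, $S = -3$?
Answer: $\sqrt{681} \approx 26.096$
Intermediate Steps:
$Y = 81$ ($Y = \left(-9\right)^{2} = 81$)
$E{\left(V \right)} = - 3 V$
$\sqrt{14 \cdot 22 \cdot 1 \cdot 3 + E{\left(Y \right)}} = \sqrt{14 \cdot 22 \cdot 1 \cdot 3 - 243} = \sqrt{308 \cdot 3 - 243} = \sqrt{924 - 243} = \sqrt{681}$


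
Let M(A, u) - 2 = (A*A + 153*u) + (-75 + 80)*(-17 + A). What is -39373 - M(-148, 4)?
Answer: -61066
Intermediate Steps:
M(A, u) = -83 + A² + 5*A + 153*u (M(A, u) = 2 + ((A*A + 153*u) + (-75 + 80)*(-17 + A)) = 2 + ((A² + 153*u) + 5*(-17 + A)) = 2 + ((A² + 153*u) + (-85 + 5*A)) = 2 + (-85 + A² + 5*A + 153*u) = -83 + A² + 5*A + 153*u)
-39373 - M(-148, 4) = -39373 - (-83 + (-148)² + 5*(-148) + 153*4) = -39373 - (-83 + 21904 - 740 + 612) = -39373 - 1*21693 = -39373 - 21693 = -61066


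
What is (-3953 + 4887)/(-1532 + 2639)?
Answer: 934/1107 ≈ 0.84372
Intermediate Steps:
(-3953 + 4887)/(-1532 + 2639) = 934/1107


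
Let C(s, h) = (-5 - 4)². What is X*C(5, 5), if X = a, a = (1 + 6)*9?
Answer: 5103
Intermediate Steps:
C(s, h) = 81 (C(s, h) = (-9)² = 81)
a = 63 (a = 7*9 = 63)
X = 63
X*C(5, 5) = 63*81 = 5103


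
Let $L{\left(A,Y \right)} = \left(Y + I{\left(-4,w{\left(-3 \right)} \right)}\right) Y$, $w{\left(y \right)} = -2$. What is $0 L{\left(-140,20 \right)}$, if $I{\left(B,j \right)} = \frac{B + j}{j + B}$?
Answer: $0$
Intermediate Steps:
$I{\left(B,j \right)} = 1$ ($I{\left(B,j \right)} = \frac{B + j}{B + j} = 1$)
$L{\left(A,Y \right)} = Y \left(1 + Y\right)$ ($L{\left(A,Y \right)} = \left(Y + 1\right) Y = \left(1 + Y\right) Y = Y \left(1 + Y\right)$)
$0 L{\left(-140,20 \right)} = 0 \cdot 20 \left(1 + 20\right) = 0 \cdot 20 \cdot 21 = 0 \cdot 420 = 0$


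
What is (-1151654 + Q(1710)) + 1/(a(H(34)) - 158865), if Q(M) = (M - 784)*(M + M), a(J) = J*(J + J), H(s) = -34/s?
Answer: 320151202557/158863 ≈ 2.0153e+6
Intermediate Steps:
a(J) = 2*J² (a(J) = J*(2*J) = 2*J²)
Q(M) = 2*M*(-784 + M) (Q(M) = (-784 + M)*(2*M) = 2*M*(-784 + M))
(-1151654 + Q(1710)) + 1/(a(H(34)) - 158865) = (-1151654 + 2*1710*(-784 + 1710)) + 1/(2*(-34/34)² - 158865) = (-1151654 + 2*1710*926) + 1/(2*(-34*1/34)² - 158865) = (-1151654 + 3166920) + 1/(2*(-1)² - 158865) = 2015266 + 1/(2*1 - 158865) = 2015266 + 1/(2 - 158865) = 2015266 + 1/(-158863) = 2015266 - 1/158863 = 320151202557/158863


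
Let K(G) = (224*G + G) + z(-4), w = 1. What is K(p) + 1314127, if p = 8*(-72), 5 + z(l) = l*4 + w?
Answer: 1184507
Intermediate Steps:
z(l) = -4 + 4*l (z(l) = -5 + (l*4 + 1) = -5 + (4*l + 1) = -5 + (1 + 4*l) = -4 + 4*l)
p = -576
K(G) = -20 + 225*G (K(G) = (224*G + G) + (-4 + 4*(-4)) = 225*G + (-4 - 16) = 225*G - 20 = -20 + 225*G)
K(p) + 1314127 = (-20 + 225*(-576)) + 1314127 = (-20 - 129600) + 1314127 = -129620 + 1314127 = 1184507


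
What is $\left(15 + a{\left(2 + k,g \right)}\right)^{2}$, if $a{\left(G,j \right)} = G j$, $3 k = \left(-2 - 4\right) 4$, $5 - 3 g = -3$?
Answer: $1$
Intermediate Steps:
$g = \frac{8}{3}$ ($g = \frac{5}{3} - -1 = \frac{5}{3} + 1 = \frac{8}{3} \approx 2.6667$)
$k = -8$ ($k = \frac{\left(-2 - 4\right) 4}{3} = \frac{\left(-6\right) 4}{3} = \frac{1}{3} \left(-24\right) = -8$)
$\left(15 + a{\left(2 + k,g \right)}\right)^{2} = \left(15 + \left(2 - 8\right) \frac{8}{3}\right)^{2} = \left(15 - 16\right)^{2} = \left(-1\right)^{2} = 1$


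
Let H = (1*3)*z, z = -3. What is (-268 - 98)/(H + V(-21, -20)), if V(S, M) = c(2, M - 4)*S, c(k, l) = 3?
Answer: 61/12 ≈ 5.0833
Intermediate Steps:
V(S, M) = 3*S
H = -9 (H = (1*3)*(-3) = 3*(-3) = -9)
(-268 - 98)/(H + V(-21, -20)) = (-268 - 98)/(-9 + 3*(-21)) = -366/(-9 - 63) = -366/(-72) = -366*(-1/72) = 61/12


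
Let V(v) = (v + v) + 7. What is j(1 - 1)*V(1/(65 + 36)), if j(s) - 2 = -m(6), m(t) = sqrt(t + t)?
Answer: 1418/101 - 1418*sqrt(3)/101 ≈ -10.278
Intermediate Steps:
V(v) = 7 + 2*v (V(v) = 2*v + 7 = 7 + 2*v)
m(t) = sqrt(2)*sqrt(t) (m(t) = sqrt(2*t) = sqrt(2)*sqrt(t))
j(s) = 2 - 2*sqrt(3) (j(s) = 2 - sqrt(2)*sqrt(6) = 2 - 2*sqrt(3))
j(1 - 1)*V(1/(65 + 36)) = (2 - 2*sqrt(3))*(7 + 2/(65 + 36)) = (2 - 2*sqrt(3))*(7 + 2/101) = (2 - 2*sqrt(3))*(709/101) = 1418/101 - 1418*sqrt(3)/101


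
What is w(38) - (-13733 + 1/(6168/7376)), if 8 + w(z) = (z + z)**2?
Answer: 15034349/771 ≈ 19500.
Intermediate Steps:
w(z) = -8 + 4*z**2 (w(z) = -8 + (z + z)**2 = -8 + (2*z)**2 = -8 + 4*z**2)
w(38) - (-13733 + 1/(6168/7376)) = (-8 + 4*38**2) - (-13733 + 1/(6168/7376)) = (-8 + 4*1444) - (-13733 + 1/(6168*(1/7376))) = (-8 + 5776) - (-13733 + 1/(771/922)) = 5768 - (-13733 + 922/771) = 5768 - 1*(-10587221/771) = 5768 + 10587221/771 = 15034349/771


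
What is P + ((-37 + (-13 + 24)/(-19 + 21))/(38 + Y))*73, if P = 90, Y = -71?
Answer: 3513/22 ≈ 159.68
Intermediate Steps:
P + ((-37 + (-13 + 24)/(-19 + 21))/(38 + Y))*73 = 90 + ((-37 + (-13 + 24)/(-19 + 21))/(38 - 71))*73 = 90 + ((-37 + 11/2)/(-33))*73 = 90 + ((-37 + 11*(1/2))*(-1/33))*73 = 90 + ((-37 + 11/2)*(-1/33))*73 = 90 - 63/2*(-1/33)*73 = 90 + (21/22)*73 = 90 + 1533/22 = 3513/22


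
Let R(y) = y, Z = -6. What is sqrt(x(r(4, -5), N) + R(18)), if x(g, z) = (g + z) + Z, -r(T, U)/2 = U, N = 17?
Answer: sqrt(39) ≈ 6.2450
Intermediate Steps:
r(T, U) = -2*U
x(g, z) = -6 + g + z (x(g, z) = (g + z) - 6 = -6 + g + z)
sqrt(x(r(4, -5), N) + R(18)) = sqrt((-6 - 2*(-5) + 17) + 18) = sqrt((-6 + 10 + 17) + 18) = sqrt(21 + 18) = sqrt(39)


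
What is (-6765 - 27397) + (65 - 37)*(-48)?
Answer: -35506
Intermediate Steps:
(-6765 - 27397) + (65 - 37)*(-48) = -34162 + 28*(-48) = -34162 - 1344 = -35506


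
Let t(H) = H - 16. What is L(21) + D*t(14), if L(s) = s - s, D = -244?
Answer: 488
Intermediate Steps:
t(H) = -16 + H
L(s) = 0
L(21) + D*t(14) = 0 - 244*(-16 + 14) = 0 - 244*(-2) = 0 + 488 = 488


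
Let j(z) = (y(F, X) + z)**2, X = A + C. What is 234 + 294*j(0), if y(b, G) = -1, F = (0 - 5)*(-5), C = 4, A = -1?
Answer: 528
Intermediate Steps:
X = 3 (X = -1 + 4 = 3)
F = 25 (F = -5*(-5) = 25)
j(z) = (-1 + z)**2
234 + 294*j(0) = 234 + 294*(-1 + 0)**2 = 234 + 294*(-1)**2 = 234 + 294*1 = 234 + 294 = 528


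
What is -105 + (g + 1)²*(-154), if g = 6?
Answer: -7651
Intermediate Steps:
-105 + (g + 1)²*(-154) = -105 + (6 + 1)²*(-154) = -105 + 7²*(-154) = -105 + 49*(-154) = -105 - 7546 = -7651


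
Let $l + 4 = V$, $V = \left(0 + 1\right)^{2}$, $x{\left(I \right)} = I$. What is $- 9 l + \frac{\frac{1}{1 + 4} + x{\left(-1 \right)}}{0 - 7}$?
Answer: $\frac{949}{35} \approx 27.114$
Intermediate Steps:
$V = 1$ ($V = 1^{2} = 1$)
$l = -3$ ($l = -4 + 1 = -3$)
$- 9 l + \frac{\frac{1}{1 + 4} + x{\left(-1 \right)}}{0 - 7} = \left(-9\right) \left(-3\right) + \frac{\frac{1}{1 + 4} - 1}{0 - 7} = 27 + \frac{\frac{1}{5} - 1}{-7} = 27 + \left(\frac{1}{5} - 1\right) \left(- \frac{1}{7}\right) = 27 - - \frac{4}{35} = 27 + \frac{4}{35} = \frac{949}{35}$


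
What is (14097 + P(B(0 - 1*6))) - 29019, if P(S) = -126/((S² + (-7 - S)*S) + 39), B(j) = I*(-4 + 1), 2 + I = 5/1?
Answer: -253695/17 ≈ -14923.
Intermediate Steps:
I = 3 (I = -2 + 5/1 = -2 + 5*1 = -2 + 5 = 3)
B(j) = -9 (B(j) = 3*(-4 + 1) = 3*(-3) = -9)
P(S) = -126/(39 + S² + S*(-7 - S)) (P(S) = -126/((S² + S*(-7 - S)) + 39) = -126/(39 + S² + S*(-7 - S)))
(14097 + P(B(0 - 1*6))) - 29019 = (14097 + 126/(-39 + 7*(-9))) - 29019 = (14097 + 126/(-39 - 63)) - 29019 = (14097 + 126/(-102)) - 29019 = (14097 + 126*(-1/102)) - 29019 = (14097 - 21/17) - 29019 = 239628/17 - 29019 = -253695/17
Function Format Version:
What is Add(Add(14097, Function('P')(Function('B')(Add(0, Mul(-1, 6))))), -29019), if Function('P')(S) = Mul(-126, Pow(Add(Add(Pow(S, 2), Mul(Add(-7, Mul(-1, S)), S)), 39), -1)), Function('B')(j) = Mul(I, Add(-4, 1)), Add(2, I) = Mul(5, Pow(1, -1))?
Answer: Rational(-253695, 17) ≈ -14923.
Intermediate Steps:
I = 3 (I = Add(-2, Mul(5, Pow(1, -1))) = Add(-2, Mul(5, 1)) = Add(-2, 5) = 3)
Function('B')(j) = -9 (Function('B')(j) = Mul(3, Add(-4, 1)) = Mul(3, -3) = -9)
Function('P')(S) = Mul(-126, Pow(Add(39, Pow(S, 2), Mul(S, Add(-7, Mul(-1, S)))), -1)) (Function('P')(S) = Mul(-126, Pow(Add(Add(Pow(S, 2), Mul(S, Add(-7, Mul(-1, S)))), 39), -1)) = Mul(-126, Pow(Add(39, Pow(S, 2), Mul(S, Add(-7, Mul(-1, S)))), -1)))
Add(Add(14097, Function('P')(Function('B')(Add(0, Mul(-1, 6))))), -29019) = Add(Add(14097, Mul(126, Pow(Add(-39, Mul(7, -9)), -1))), -29019) = Add(Add(14097, Mul(126, Pow(Add(-39, -63), -1))), -29019) = Add(Add(14097, Mul(126, Pow(-102, -1))), -29019) = Add(Add(14097, Mul(126, Rational(-1, 102))), -29019) = Add(Add(14097, Rational(-21, 17)), -29019) = Add(Rational(239628, 17), -29019) = Rational(-253695, 17)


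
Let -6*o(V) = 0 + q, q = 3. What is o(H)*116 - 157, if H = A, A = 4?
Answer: -215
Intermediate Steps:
H = 4
o(V) = -½ (o(V) = -(0 + 3)/6 = -⅙*3 = -½)
o(H)*116 - 157 = -½*116 - 157 = -58 - 157 = -215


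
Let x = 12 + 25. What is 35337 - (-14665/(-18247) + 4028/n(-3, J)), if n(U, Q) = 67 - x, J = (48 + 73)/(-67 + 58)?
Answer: 9634944152/273705 ≈ 35202.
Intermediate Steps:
x = 37
J = -121/9 (J = 121/(-9) = 121*(-⅑) = -121/9 ≈ -13.444)
n(U, Q) = 30 (n(U, Q) = 67 - 1*37 = 67 - 37 = 30)
35337 - (-14665/(-18247) + 4028/n(-3, J)) = 35337 - (-14665/(-18247) + 4028/30) = 35337 - (-14665*(-1/18247) + 4028*(1/30)) = 35337 - (14665/18247 + 2014/15) = 35337 - 1*36969433/273705 = 35337 - 36969433/273705 = 9634944152/273705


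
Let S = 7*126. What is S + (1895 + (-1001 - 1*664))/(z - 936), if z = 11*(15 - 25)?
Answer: 461171/523 ≈ 881.78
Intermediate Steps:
z = -110 (z = 11*(-10) = -110)
S = 882
S + (1895 + (-1001 - 1*664))/(z - 936) = 882 + (1895 + (-1001 - 1*664))/(-110 - 936) = 882 + (1895 + (-1001 - 664))/(-1046) = 882 + (1895 - 1665)*(-1/1046) = 882 + 230*(-1/1046) = 882 - 115/523 = 461171/523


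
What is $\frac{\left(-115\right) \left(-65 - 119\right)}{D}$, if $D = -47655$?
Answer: $- \frac{4232}{9531} \approx -0.44402$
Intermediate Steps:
$\frac{\left(-115\right) \left(-65 - 119\right)}{D} = \frac{\left(-115\right) \left(-65 - 119\right)}{-47655} = \left(-115\right) \left(-184\right) \left(- \frac{1}{47655}\right) = 21160 \left(- \frac{1}{47655}\right) = - \frac{4232}{9531}$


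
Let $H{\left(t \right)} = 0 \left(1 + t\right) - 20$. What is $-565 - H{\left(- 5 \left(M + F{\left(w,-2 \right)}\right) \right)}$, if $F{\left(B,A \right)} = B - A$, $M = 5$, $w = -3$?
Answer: $-545$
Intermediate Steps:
$H{\left(t \right)} = -20$ ($H{\left(t \right)} = 0 - 20 = -20$)
$-565 - H{\left(- 5 \left(M + F{\left(w,-2 \right)}\right) \right)} = -565 - -20 = -565 + 20 = -545$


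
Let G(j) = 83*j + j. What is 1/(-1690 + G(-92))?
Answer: -1/9418 ≈ -0.00010618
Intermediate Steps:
G(j) = 84*j
1/(-1690 + G(-92)) = 1/(-1690 + 84*(-92)) = 1/(-1690 - 7728) = 1/(-9418) = -1/9418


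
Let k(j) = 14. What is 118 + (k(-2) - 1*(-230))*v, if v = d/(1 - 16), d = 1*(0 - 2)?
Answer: 2258/15 ≈ 150.53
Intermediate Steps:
d = -2 (d = 1*(-2) = -2)
v = 2/15 (v = -2/(1 - 16) = -2/(-15) = -1/15*(-2) = 2/15 ≈ 0.13333)
118 + (k(-2) - 1*(-230))*v = 118 + (14 - 1*(-230))*(2/15) = 118 + (14 + 230)*(2/15) = 118 + 244*(2/15) = 118 + 488/15 = 2258/15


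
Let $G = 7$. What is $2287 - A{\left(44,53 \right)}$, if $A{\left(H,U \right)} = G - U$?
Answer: $2333$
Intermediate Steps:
$A{\left(H,U \right)} = 7 - U$
$2287 - A{\left(44,53 \right)} = 2287 - \left(7 - 53\right) = 2287 - -46 = 2287 + 46 = 2333$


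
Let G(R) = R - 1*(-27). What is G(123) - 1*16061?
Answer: -15911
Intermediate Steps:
G(R) = 27 + R (G(R) = R + 27 = 27 + R)
G(123) - 1*16061 = (27 + 123) - 1*16061 = 150 - 16061 = -15911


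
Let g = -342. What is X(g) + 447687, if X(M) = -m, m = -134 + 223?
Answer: 447598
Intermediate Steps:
m = 89
X(M) = -89 (X(M) = -1*89 = -89)
X(g) + 447687 = -89 + 447687 = 447598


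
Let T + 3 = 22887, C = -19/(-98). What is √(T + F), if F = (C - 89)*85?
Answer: √3005754/14 ≈ 123.84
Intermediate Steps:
C = 19/98 (C = -19*(-1/98) = 19/98 ≈ 0.19388)
T = 22884 (T = -3 + 22887 = 22884)
F = -739755/98 (F = (19/98 - 89)*85 = -8703/98*85 = -739755/98 ≈ -7548.5)
√(T + F) = √(22884 - 739755/98) = √(1502877/98) = √3005754/14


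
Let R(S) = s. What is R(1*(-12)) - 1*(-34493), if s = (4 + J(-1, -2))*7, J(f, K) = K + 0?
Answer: 34507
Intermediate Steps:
J(f, K) = K
s = 14 (s = (4 - 2)*7 = 2*7 = 14)
R(S) = 14
R(1*(-12)) - 1*(-34493) = 14 - 1*(-34493) = 14 + 34493 = 34507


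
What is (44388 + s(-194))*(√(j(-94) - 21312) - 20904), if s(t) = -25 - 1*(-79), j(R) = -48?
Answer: -929015568 + 177768*I*√1335 ≈ -9.2902e+8 + 6.4952e+6*I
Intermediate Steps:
s(t) = 54 (s(t) = -25 + 79 = 54)
(44388 + s(-194))*(√(j(-94) - 21312) - 20904) = (44388 + 54)*(√(-48 - 21312) - 20904) = 44442*(√(-21360) - 20904) = 44442*(4*I*√1335 - 20904) = 44442*(-20904 + 4*I*√1335) = -929015568 + 177768*I*√1335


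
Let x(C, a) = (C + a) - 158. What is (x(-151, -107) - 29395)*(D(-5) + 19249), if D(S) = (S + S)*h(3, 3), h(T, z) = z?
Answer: -572937609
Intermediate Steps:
x(C, a) = -158 + C + a
D(S) = 6*S (D(S) = (S + S)*3 = (2*S)*3 = 6*S)
(x(-151, -107) - 29395)*(D(-5) + 19249) = ((-158 - 151 - 107) - 29395)*(6*(-5) + 19249) = (-416 - 29395)*(-30 + 19249) = -29811*19219 = -572937609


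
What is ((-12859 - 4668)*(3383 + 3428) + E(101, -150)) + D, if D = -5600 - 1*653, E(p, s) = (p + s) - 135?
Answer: -119382834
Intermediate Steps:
E(p, s) = -135 + p + s
D = -6253 (D = -5600 - 653 = -6253)
((-12859 - 4668)*(3383 + 3428) + E(101, -150)) + D = ((-12859 - 4668)*(3383 + 3428) + (-135 + 101 - 150)) - 6253 = (-17527*6811 - 184) - 6253 = (-119376397 - 184) - 6253 = -119376581 - 6253 = -119382834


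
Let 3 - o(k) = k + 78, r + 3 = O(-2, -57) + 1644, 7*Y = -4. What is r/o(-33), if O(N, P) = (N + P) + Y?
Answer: -1845/49 ≈ -37.653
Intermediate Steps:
Y = -4/7 (Y = (1/7)*(-4) = -4/7 ≈ -0.57143)
O(N, P) = -4/7 + N + P (O(N, P) = (N + P) - 4/7 = -4/7 + N + P)
r = 11070/7 (r = -3 + ((-4/7 - 2 - 57) + 1644) = -3 + (-417/7 + 1644) = -3 + 11091/7 = 11070/7 ≈ 1581.4)
o(k) = -75 - k (o(k) = 3 - (k + 78) = 3 - (78 + k) = 3 + (-78 - k) = -75 - k)
r/o(-33) = 11070/(7*(-75 - 1*(-33))) = 11070/(7*(-75 + 33)) = (11070/7)/(-42) = (11070/7)*(-1/42) = -1845/49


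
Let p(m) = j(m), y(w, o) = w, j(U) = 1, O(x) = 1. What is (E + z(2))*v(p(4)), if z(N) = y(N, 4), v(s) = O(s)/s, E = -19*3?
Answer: -55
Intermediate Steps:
E = -57
p(m) = 1
v(s) = 1/s
z(N) = N
(E + z(2))*v(p(4)) = (-57 + 2)/1 = -55*1 = -55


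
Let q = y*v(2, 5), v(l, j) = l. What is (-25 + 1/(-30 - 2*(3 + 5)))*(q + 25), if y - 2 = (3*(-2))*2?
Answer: -5755/46 ≈ -125.11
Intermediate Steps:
y = -10 (y = 2 + (3*(-2))*2 = 2 - 6*2 = 2 - 12 = -10)
q = -20 (q = -10*2 = -20)
(-25 + 1/(-30 - 2*(3 + 5)))*(q + 25) = (-25 + 1/(-30 - 2*(3 + 5)))*(-20 + 25) = (-25 + 1/(-30 - 2*8))*5 = (-25 + 1/(-30 - 16))*5 = (-25 + 1/(-46))*5 = (-25 - 1/46)*5 = -1151/46*5 = -5755/46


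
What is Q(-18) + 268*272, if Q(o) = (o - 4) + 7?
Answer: 72881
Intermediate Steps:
Q(o) = 3 + o (Q(o) = (-4 + o) + 7 = 3 + o)
Q(-18) + 268*272 = (3 - 18) + 268*272 = -15 + 72896 = 72881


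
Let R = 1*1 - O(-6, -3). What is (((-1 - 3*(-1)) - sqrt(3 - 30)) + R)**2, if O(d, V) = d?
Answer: 54 - 54*I*sqrt(3) ≈ 54.0 - 93.531*I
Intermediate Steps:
R = 7 (R = 1*1 - 1*(-6) = 1 + 6 = 7)
(((-1 - 3*(-1)) - sqrt(3 - 30)) + R)**2 = (((-1 - 3*(-1)) - sqrt(3 - 30)) + 7)**2 = (((-1 + 3) - sqrt(-27)) + 7)**2 = ((2 - 3*I*sqrt(3)) + 7)**2 = (9 - 3*I*sqrt(3))**2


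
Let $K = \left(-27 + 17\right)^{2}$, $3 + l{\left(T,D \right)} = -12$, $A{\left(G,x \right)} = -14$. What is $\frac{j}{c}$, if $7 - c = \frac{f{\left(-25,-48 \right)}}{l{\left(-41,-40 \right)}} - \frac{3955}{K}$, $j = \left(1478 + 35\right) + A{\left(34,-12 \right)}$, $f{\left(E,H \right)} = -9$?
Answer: $\frac{29980}{919} \approx 32.622$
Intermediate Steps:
$l{\left(T,D \right)} = -15$ ($l{\left(T,D \right)} = -3 - 12 = -15$)
$K = 100$ ($K = \left(-10\right)^{2} = 100$)
$j = 1499$ ($j = \left(1478 + 35\right) - 14 = 1513 - 14 = 1499$)
$c = \frac{919}{20}$ ($c = 7 - \left(- \frac{9}{-15} - \frac{3955}{100}\right) = 7 - \left(\left(-9\right) \left(- \frac{1}{15}\right) - \frac{791}{20}\right) = 7 - \left(\frac{3}{5} - \frac{791}{20}\right) = 7 - - \frac{779}{20} = 7 + \frac{779}{20} = \frac{919}{20} \approx 45.95$)
$\frac{j}{c} = \frac{1499}{\frac{919}{20}} = 1499 \cdot \frac{20}{919} = \frac{29980}{919}$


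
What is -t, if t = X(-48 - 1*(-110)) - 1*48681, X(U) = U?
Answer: 48619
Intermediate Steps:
t = -48619 (t = (-48 - 1*(-110)) - 1*48681 = (-48 + 110) - 48681 = 62 - 48681 = -48619)
-t = -1*(-48619) = 48619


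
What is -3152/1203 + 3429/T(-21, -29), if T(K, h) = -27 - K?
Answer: -1381333/2406 ≈ -574.12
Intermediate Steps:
-3152/1203 + 3429/T(-21, -29) = -3152/1203 + 3429/(-27 - 1*(-21)) = -3152*1/1203 + 3429/(-27 + 21) = -3152/1203 + 3429/(-6) = -3152/1203 + 3429*(-1/6) = -3152/1203 - 1143/2 = -1381333/2406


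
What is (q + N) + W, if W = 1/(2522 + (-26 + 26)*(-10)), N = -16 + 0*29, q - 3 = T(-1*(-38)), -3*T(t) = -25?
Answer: -35305/7566 ≈ -4.6663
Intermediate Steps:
T(t) = 25/3 (T(t) = -⅓*(-25) = 25/3)
q = 34/3 (q = 3 + 25/3 = 34/3 ≈ 11.333)
N = -16 (N = -16 + 0 = -16)
W = 1/2522 (W = 1/(2522 + 0*(-10)) = 1/(2522 + 0) = 1/2522 ≈ 0.00039651)
(q + N) + W = (34/3 - 16) + 1/2522 = -14/3 + 1/2522 = -35305/7566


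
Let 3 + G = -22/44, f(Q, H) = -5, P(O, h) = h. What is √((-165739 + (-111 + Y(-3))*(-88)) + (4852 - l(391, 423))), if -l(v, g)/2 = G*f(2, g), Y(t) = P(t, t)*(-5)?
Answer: 2*I*√38101 ≈ 390.39*I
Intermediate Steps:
G = -7/2 (G = -3 - 22/44 = -3 - 22*1/44 = -3 - ½ = -7/2 ≈ -3.5000)
Y(t) = -5*t (Y(t) = t*(-5) = -5*t)
l(v, g) = -35 (l(v, g) = -(-7)*(-5) = -2*35/2 = -35)
√((-165739 + (-111 + Y(-3))*(-88)) + (4852 - l(391, 423))) = √((-165739 + (-111 - 5*(-3))*(-88)) + (4852 - 1*(-35))) = √((-165739 + (-111 + 15)*(-88)) + (4852 + 35)) = √((-165739 - 96*(-88)) + 4887) = √((-165739 + 8448) + 4887) = √(-157291 + 4887) = √(-152404) = 2*I*√38101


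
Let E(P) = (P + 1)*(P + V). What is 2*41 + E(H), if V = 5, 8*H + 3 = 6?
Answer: 5721/64 ≈ 89.391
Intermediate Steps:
H = 3/8 (H = -3/8 + (1/8)*6 = -3/8 + 3/4 = 3/8 ≈ 0.37500)
E(P) = (1 + P)*(5 + P) (E(P) = (P + 1)*(P + 5) = (1 + P)*(5 + P))
2*41 + E(H) = 2*41 + (5 + (3/8)**2 + 6*(3/8)) = 82 + (5 + 9/64 + 9/4) = 82 + 473/64 = 5721/64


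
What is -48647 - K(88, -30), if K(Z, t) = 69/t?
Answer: -486447/10 ≈ -48645.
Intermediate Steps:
-48647 - K(88, -30) = -48647 - 69/(-30) = -48647 - 69*(-1)/30 = -48647 - 1*(-23/10) = -48647 + 23/10 = -486447/10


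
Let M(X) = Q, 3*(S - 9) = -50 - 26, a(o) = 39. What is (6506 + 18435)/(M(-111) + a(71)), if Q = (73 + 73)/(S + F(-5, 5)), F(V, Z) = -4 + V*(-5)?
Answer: 174587/492 ≈ 354.85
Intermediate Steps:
F(V, Z) = -4 - 5*V
S = -49/3 (S = 9 + (-50 - 26)/3 = 9 + (⅓)*(-76) = 9 - 76/3 = -49/3 ≈ -16.333)
Q = 219/7 (Q = (73 + 73)/(-49/3 + (-4 - 5*(-5))) = 146/(-49/3 + (-4 + 25)) = 146/(-49/3 + 21) = 146/(14/3) = 146*(3/14) = 219/7 ≈ 31.286)
M(X) = 219/7
(6506 + 18435)/(M(-111) + a(71)) = (6506 + 18435)/(219/7 + 39) = 24941/(492/7) = 24941*(7/492) = 174587/492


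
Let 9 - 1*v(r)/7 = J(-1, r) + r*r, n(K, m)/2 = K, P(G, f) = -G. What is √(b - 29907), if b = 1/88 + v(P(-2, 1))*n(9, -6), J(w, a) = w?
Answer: I*√56436314/44 ≈ 170.74*I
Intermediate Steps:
n(K, m) = 2*K
v(r) = 70 - 7*r² (v(r) = 63 - 7*(-1 + r*r) = 63 - 7*(-1 + r²) = 63 + (7 - 7*r²) = 70 - 7*r²)
b = 66529/88 (b = 1/88 + (70 - 7*(-1*(-2))²)*(2*9) = 1/88 + (70 - 7*2²)*18 = 1/88 + (70 - 7*4)*18 = 1/88 + (70 - 28)*18 = 1/88 + 42*18 = 1/88 + 756 = 66529/88 ≈ 756.01)
√(b - 29907) = √(66529/88 - 29907) = √(-2565287/88) = I*√56436314/44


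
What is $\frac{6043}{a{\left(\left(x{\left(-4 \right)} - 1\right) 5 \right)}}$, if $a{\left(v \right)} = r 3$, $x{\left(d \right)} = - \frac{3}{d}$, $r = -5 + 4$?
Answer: $- \frac{6043}{3} \approx -2014.3$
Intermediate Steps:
$r = -1$
$a{\left(v \right)} = -3$ ($a{\left(v \right)} = \left(-1\right) 3 = -3$)
$\frac{6043}{a{\left(\left(x{\left(-4 \right)} - 1\right) 5 \right)}} = \frac{6043}{-3} = 6043 \left(- \frac{1}{3}\right) = - \frac{6043}{3}$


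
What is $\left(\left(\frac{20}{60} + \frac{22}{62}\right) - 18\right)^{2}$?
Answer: $\frac{2592100}{8649} \approx 299.7$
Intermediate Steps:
$\left(\left(\frac{20}{60} + \frac{22}{62}\right) - 18\right)^{2} = \left(\left(20 \cdot \frac{1}{60} + 22 \cdot \frac{1}{62}\right) - 18\right)^{2} = \left(\left(\frac{1}{3} + \frac{11}{31}\right) - 18\right)^{2} = \left(\frac{64}{93} - 18\right)^{2} = \left(- \frac{1610}{93}\right)^{2} = \frac{2592100}{8649}$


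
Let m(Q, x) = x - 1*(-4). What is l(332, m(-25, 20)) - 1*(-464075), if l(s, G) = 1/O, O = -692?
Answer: 321139899/692 ≈ 4.6408e+5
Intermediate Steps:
m(Q, x) = 4 + x (m(Q, x) = x + 4 = 4 + x)
l(s, G) = -1/692 (l(s, G) = 1/(-692) = -1/692)
l(332, m(-25, 20)) - 1*(-464075) = -1/692 - 1*(-464075) = -1/692 + 464075 = 321139899/692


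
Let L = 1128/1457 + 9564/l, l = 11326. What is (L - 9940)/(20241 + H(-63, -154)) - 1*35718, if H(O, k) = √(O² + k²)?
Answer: -1284416703635232945/35959433514494 + 872356333*√565/5137061930642 ≈ -35719.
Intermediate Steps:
L = 284154/175553 (L = 1128/1457 + 9564/11326 = 1128*(1/1457) + 9564*(1/11326) = 24/31 + 4782/5663 = 284154/175553 ≈ 1.6186)
(L - 9940)/(20241 + H(-63, -154)) - 1*35718 = (284154/175553 - 9940)/(20241 + √((-63)² + (-154)²)) - 1*35718 = -1744712666/(175553*(20241 + √(3969 + 23716))) - 35718 = -1744712666/(175553*(20241 + √27685)) - 35718 = -1744712666/(175553*(20241 + 7*√565)) - 35718 = -35718 - 1744712666/(175553*(20241 + 7*√565))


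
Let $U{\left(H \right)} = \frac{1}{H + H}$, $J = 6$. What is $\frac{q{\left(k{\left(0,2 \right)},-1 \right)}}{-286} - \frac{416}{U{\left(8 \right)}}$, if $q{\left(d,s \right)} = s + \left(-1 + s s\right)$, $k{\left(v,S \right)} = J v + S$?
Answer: $- \frac{1903615}{286} \approx -6656.0$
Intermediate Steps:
$k{\left(v,S \right)} = S + 6 v$ ($k{\left(v,S \right)} = 6 v + S = S + 6 v$)
$U{\left(H \right)} = \frac{1}{2 H}$
$q{\left(d,s \right)} = -1 + s + s^{2}$ ($q{\left(d,s \right)} = s + \left(-1 + s^{2}\right) = -1 + s + s^{2}$)
$\frac{q{\left(k{\left(0,2 \right)},-1 \right)}}{-286} - \frac{416}{U{\left(8 \right)}} = \frac{-1 - 1 + \left(-1\right)^{2}}{-286} - \frac{416}{\frac{1}{2} \cdot \frac{1}{8}} = \left(-1 - 1 + 1\right) \left(- \frac{1}{286}\right) - \frac{416}{\frac{1}{2} \cdot \frac{1}{8}} = \left(-1\right) \left(- \frac{1}{286}\right) - 416 \frac{1}{\frac{1}{16}} = \frac{1}{286} - 6656 = - \frac{1903615}{286}$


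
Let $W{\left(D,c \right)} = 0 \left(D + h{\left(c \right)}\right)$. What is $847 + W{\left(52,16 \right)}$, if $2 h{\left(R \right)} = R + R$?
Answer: $847$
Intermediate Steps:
$h{\left(R \right)} = R$ ($h{\left(R \right)} = \frac{R + R}{2} = \frac{2 R}{2} = R$)
$W{\left(D,c \right)} = 0$ ($W{\left(D,c \right)} = 0 \left(D + c\right) = 0$)
$847 + W{\left(52,16 \right)} = 847 + 0 = 847$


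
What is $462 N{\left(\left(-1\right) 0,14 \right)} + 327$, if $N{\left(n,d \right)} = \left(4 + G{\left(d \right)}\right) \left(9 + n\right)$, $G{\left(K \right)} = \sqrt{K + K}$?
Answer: $16959 + 8316 \sqrt{7} \approx 38961.0$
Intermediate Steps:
$G{\left(K \right)} = \sqrt{2} \sqrt{K}$ ($G{\left(K \right)} = \sqrt{2 K} = \sqrt{2} \sqrt{K}$)
$N{\left(n,d \right)} = \left(4 + \sqrt{2} \sqrt{d}\right) \left(9 + n\right)$
$462 N{\left(\left(-1\right) 0,14 \right)} + 327 = 462 \left(36 + 4 \left(\left(-1\right) 0\right) + 9 \sqrt{2} \sqrt{14} + \left(-1\right) 0 \sqrt{2} \sqrt{14}\right) + 327 = 462 \left(36 + 4 \cdot 0 + 18 \sqrt{7} + 0 \sqrt{2} \sqrt{14}\right) + 327 = 462 \left(36 + 0 + 18 \sqrt{7} + 0\right) + 327 = 462 \left(36 + 18 \sqrt{7}\right) + 327 = \left(16632 + 8316 \sqrt{7}\right) + 327 = 16959 + 8316 \sqrt{7}$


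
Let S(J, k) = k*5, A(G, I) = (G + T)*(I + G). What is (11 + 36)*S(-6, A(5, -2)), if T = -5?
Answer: 0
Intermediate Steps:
A(G, I) = (-5 + G)*(G + I) (A(G, I) = (G - 5)*(I + G) = (-5 + G)*(G + I))
S(J, k) = 5*k
(11 + 36)*S(-6, A(5, -2)) = (11 + 36)*(5*(5² - 5*5 - 5*(-2) + 5*(-2))) = 47*(5*(25 - 25 + 10 - 10)) = 47*(5*0) = 47*0 = 0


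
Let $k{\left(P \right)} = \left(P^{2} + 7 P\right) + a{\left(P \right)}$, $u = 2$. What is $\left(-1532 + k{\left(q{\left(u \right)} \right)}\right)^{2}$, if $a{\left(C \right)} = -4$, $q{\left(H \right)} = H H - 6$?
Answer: $2390116$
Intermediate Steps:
$q{\left(H \right)} = -6 + H^{2}$ ($q{\left(H \right)} = H^{2} - 6 = -6 + H^{2}$)
$k{\left(P \right)} = -4 + P^{2} + 7 P$ ($k{\left(P \right)} = \left(P^{2} + 7 P\right) - 4 = -4 + P^{2} + 7 P$)
$\left(-1532 + k{\left(q{\left(u \right)} \right)}\right)^{2} = \left(-1532 + \left(-4 + \left(-6 + 2^{2}\right)^{2} + 7 \left(-6 + 2^{2}\right)\right)\right)^{2} = \left(-1532 + \left(-4 + \left(-6 + 4\right)^{2} + 7 \left(-6 + 4\right)\right)\right)^{2} = \left(-1532 + \left(-4 + \left(-2\right)^{2} + 7 \left(-2\right)\right)\right)^{2} = \left(-1532 - 14\right)^{2} = \left(-1546\right)^{2} = 2390116$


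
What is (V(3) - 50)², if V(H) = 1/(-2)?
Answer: 10201/4 ≈ 2550.3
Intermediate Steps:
V(H) = -½ (V(H) = 1*(-½) = -½)
(V(3) - 50)² = (-½ - 50)² = (-101/2)² = 10201/4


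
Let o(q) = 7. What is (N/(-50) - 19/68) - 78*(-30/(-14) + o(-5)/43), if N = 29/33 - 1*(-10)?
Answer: -3045197381/16886100 ≈ -180.34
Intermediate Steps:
N = 359/33 (N = 29*(1/33) + 10 = 29/33 + 10 = 359/33 ≈ 10.879)
(N/(-50) - 19/68) - 78*(-30/(-14) + o(-5)/43) = ((359/33)/(-50) - 19/68) - 78*(-30/(-14) + 7/43) = ((359/33)*(-1/50) - 19*1/68) - 78*(-30*(-1/14) + 7*(1/43)) = (-359/1650 - 19/68) - 78*(15/7 + 7/43) = -27881/56100 - 78*694/301 = -27881/56100 - 54132/301 = -3045197381/16886100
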